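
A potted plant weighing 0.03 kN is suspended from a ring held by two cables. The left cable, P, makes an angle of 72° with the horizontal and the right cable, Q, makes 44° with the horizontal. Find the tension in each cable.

ΣF_x = 0: −T_P·cos72° + T_Q·cos44° = 0 → T_Q = 0.429584·T_P.
ΣF_y = 0: T_P·sin72° + T_Q·sin44° = 0.03.
Substitute: T_P·(0.951057 + 0.429584·0.694658) = 0.03 → T_P = 0.0240102 ≈ 0.02401 kN.
Then T_Q = 0.429584 × 0.0240102 = 0.01031 kN.

T_P = 0.02401 kN, T_Q = 0.01031 kN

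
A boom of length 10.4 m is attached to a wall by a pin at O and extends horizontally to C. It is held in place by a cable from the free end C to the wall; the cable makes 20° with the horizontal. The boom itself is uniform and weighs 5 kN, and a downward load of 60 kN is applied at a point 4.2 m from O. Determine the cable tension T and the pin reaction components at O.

ΣM about O: T·sin20°·10.4 − 5·5.2 − 60·4.2 = 0 → T = 278/(10.4·0.34202) = 78.1556 ≈ 78.16 kN.
ΣF_x = 0: O_x − T·cos20° = 0 → O_x = 78.1556 × 0.939693 = 73.44 kN.
ΣF_y = 0: O_y + T·sin20° − 5 − 60 = 0 → O_y = 65 − 78.1556 × 0.34202 = 38.27 kN.

T = 78.16 kN, O_x = 73.44 kN, O_y = 38.27 kN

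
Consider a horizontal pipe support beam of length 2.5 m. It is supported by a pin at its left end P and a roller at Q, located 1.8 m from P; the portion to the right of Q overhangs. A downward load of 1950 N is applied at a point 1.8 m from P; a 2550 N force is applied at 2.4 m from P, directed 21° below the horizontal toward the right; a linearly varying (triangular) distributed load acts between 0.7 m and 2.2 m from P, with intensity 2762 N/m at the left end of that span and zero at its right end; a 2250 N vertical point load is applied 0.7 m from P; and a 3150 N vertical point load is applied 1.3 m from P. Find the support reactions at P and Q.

Resultant of the triangular load: ½ × 2762 × 1.5 = 2071.5 N, acting at 1.2 m from P (one-third of the span from the peak).
Moments about P: Q_y·1.8 − 1950·1.8 − 2550·sin21°·2.4 − (½·2762·1.5)·1.2 − 2250·0.7 − 3150·1.3 = 0 → Q_y = 13859/1.8 = 7699.44 ≈ 7699 N.
ΣF_y = 0: P_y + 7699.44 − 1950 − 2550·sin21° − ½·2762·1.5 − 2250 − 3150 = 0 → P_y = 2636 N.
ΣF_x = 0: P_x + 2550·cos21° = 0 → P_x = -2381 N.

P_x = -2381 N, P_y = 2636 N, Q_y = 7699 N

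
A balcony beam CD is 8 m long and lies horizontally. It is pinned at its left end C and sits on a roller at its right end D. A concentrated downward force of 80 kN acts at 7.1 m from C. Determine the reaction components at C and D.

C_x = 0, C_y = 9.000 kN, D_y = 71.00 kN

ΣM about C: D_y·8 − 80·7.1 = 0 → D_y = 568/8 = 71.00 kN.
ΣF_y = 0: C_y + 71 − 80 = 0 → C_y = 9.000 kN.
ΣF_x = 0: no horizontal applied forces, so C_x = 0.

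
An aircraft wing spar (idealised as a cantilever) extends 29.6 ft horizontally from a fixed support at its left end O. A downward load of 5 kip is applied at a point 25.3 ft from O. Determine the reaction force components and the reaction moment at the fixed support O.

O_x = 0, O_y = 5.000 kip, M_O = 126.5 kip·ft

ΣF_x = 0: O_x = 0.
ΣF_y = 0: O_y − 5 = 0 → O_y = 5.000 kip.
ΣM about O: M_O − 5·25.3 = 0 → M_O = 126.5 kip·ft.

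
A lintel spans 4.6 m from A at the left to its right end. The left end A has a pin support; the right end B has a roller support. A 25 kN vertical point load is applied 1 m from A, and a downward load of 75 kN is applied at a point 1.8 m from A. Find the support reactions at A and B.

A_x = 0, A_y = 65.22 kN, B_y = 34.78 kN

Taking moments about A: B_y·4.6 − 25·1 − 75·1.8 = 0 → B_y = 160/4.6 = 34.7826 ≈ 34.78 kN.
ΣF_y = 0: A_y + 34.7826 − 25 − 75 = 0 → A_y = 65.22 kN.
ΣF_x = 0: no horizontal applied forces, so A_x = 0.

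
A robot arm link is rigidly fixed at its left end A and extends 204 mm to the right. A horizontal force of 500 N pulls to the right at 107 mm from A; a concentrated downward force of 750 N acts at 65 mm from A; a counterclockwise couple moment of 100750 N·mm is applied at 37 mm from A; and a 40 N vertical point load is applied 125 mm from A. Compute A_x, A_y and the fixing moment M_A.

A_x = -500.0 N, A_y = 790.0 N, M_A = -47000 N·mm

ΣF_x = 0: A_x + 500 = 0 → A_x = -500.0 N.
ΣF_y = 0: A_y − 750 − 40 = 0 → A_y = 790.0 N.
ΣM about A: M_A − 750·65 + 100750 − 40·125 = 0 → M_A = -47000 N·mm.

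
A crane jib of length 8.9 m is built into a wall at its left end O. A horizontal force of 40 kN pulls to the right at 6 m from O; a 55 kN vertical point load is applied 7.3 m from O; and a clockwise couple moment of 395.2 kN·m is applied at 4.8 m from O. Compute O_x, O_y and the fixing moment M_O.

ΣF_x = 0: O_x + 40 = 0 → O_x = -40.00 kN.
ΣF_y = 0: O_y − 55 = 0 → O_y = 55.00 kN.
ΣM about O: M_O − 55·7.3 − 395.2 = 0 → M_O = 796.7 kN·m.

O_x = -40.00 kN, O_y = 55.00 kN, M_O = 796.7 kN·m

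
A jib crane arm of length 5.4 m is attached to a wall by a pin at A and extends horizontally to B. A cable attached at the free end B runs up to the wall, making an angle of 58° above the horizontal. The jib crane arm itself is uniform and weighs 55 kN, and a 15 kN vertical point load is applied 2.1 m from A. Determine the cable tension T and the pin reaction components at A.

ΣM about A: T·sin58°·5.4 − 55·2.7 − 15·2.1 = 0 → T = 180/(5.4·0.848048) = 39.306 ≈ 39.31 kN.
ΣF_x = 0: A_x − T·cos58° = 0 → A_x = 39.306 × 0.529919 = 20.83 kN.
ΣF_y = 0: A_y + T·sin58° − 55 − 15 = 0 → A_y = 70 − 39.306 × 0.848048 = 36.67 kN.

T = 39.31 kN, A_x = 20.83 kN, A_y = 36.67 kN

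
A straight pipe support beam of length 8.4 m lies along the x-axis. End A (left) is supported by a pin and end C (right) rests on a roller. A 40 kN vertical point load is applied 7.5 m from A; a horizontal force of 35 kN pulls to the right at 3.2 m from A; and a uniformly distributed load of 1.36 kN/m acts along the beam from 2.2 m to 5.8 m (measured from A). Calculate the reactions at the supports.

A_x = -35.00 kN, A_y = 6.850 kN, C_y = 38.05 kN

Resultant of the distributed load: 1.36 × 3.6 = 4.896 kN at 4 m from A.
Moments about A: C_y·8.4 − 40·7.5 − (1.36·3.6)·4 = 0 → C_y = 319.584/8.4 = 38.0457 ≈ 38.05 kN.
ΣF_y = 0: A_y + 38.0457 − 40 − 1.36·3.6 = 0 → A_y = 6.850 kN.
ΣF_x = 0: A_x + 35 = 0 → A_x = -35.00 kN.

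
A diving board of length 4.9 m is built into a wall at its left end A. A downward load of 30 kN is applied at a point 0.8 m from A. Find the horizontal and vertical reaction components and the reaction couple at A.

A_x = 0, A_y = 30.00 kN, M_A = 24.00 kN·m

ΣF_x = 0: A_x = 0.
ΣF_y = 0: A_y − 30 = 0 → A_y = 30.00 kN.
ΣM about A: M_A − 30·0.8 = 0 → M_A = 24.00 kN·m.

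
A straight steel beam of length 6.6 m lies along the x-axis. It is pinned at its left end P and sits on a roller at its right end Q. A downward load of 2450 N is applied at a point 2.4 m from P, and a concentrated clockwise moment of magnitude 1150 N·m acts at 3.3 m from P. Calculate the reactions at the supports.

Moments about P: Q_y·6.6 − 2450·2.4 − 1150 = 0 → Q_y = 7030/6.6 = 1065.15 ≈ 1065 N.
ΣF_y = 0: P_y + 1065.15 − 2450 = 0 → P_y = 1385 N.
ΣF_x = 0: no horizontal applied forces, so P_x = 0.

P_x = 0, P_y = 1385 N, Q_y = 1065 N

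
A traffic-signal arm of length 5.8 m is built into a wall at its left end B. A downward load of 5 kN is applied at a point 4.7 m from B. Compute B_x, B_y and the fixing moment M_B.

B_x = 0, B_y = 5.000 kN, M_B = 23.50 kN·m

ΣF_x = 0: B_x = 0.
ΣF_y = 0: B_y − 5 = 0 → B_y = 5.000 kN.
ΣM about B: M_B − 5·4.7 = 0 → M_B = 23.50 kN·m.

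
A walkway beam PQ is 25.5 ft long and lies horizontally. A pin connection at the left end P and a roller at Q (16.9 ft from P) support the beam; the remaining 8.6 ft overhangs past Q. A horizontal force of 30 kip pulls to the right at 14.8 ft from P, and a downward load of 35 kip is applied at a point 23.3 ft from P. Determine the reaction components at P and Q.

P_x = -30.00 kip, P_y = -13.25 kip, Q_y = 48.25 kip

ΣM about P: Q_y·16.9 − 35·23.3 = 0 → Q_y = 815.5/16.9 = 48.2544 ≈ 48.25 kip.
ΣF_y = 0: P_y + 48.2544 − 35 = 0 → P_y = -13.25 kip.
ΣF_x = 0: P_x + 30 = 0 → P_x = -30.00 kip.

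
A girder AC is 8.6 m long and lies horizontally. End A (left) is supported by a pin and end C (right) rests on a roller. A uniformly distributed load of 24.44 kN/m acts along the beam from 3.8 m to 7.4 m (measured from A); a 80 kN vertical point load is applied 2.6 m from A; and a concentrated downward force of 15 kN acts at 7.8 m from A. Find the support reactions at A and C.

A_x = 0, A_y = 87.90 kN, C_y = 95.08 kN

Resultant of the distributed load: 24.44 × 3.6 = 87.984 kN at 5.6 m from A.
Moments about A: C_y·8.6 − (24.44·3.6)·5.6 − 80·2.6 − 15·7.8 = 0 → C_y = 817.7104/8.6 = 95.0826 ≈ 95.08 kN.
ΣF_y = 0: A_y + 95.0826 − 24.44·3.6 − 80 − 15 = 0 → A_y = 87.90 kN.
ΣF_x = 0: no horizontal applied forces, so A_x = 0.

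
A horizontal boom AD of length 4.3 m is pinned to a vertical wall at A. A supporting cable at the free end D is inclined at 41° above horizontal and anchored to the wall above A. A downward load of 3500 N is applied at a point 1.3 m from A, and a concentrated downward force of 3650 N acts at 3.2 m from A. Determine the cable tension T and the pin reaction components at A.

ΣM about A: T·sin41°·4.3 − 3500·1.3 − 3650·3.2 = 0 → T = 16230/(4.3·0.656059) = 5753.17 ≈ 5753 N.
ΣF_x = 0: A_x − T·cos41° = 0 → A_x = 5753.17 × 0.75471 = 4342 N.
ΣF_y = 0: A_y + T·sin41° − 3500 − 3650 = 0 → A_y = 7150 − 5753.17 × 0.656059 = 3376 N.

T = 5753 N, A_x = 4342 N, A_y = 3376 N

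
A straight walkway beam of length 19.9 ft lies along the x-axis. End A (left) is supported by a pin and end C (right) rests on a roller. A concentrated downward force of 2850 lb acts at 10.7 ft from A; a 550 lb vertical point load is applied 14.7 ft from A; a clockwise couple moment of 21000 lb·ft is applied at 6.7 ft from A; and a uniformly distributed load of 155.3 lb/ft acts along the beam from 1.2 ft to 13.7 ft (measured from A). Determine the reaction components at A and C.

A_x = 0, A_y = 1621 lb, C_y = 3721 lb

Resultant of the distributed load: 155.3 × 12.5 = 1941.25 lb at 7.45 ft from A.
ΣM about A: C_y·19.9 − 2850·10.7 − 550·14.7 − 21000 − (155.3·12.5)·7.45 = 0 → C_y = 74042.3125/19.9 = 3720.72 ≈ 3721 lb.
ΣF_y = 0: A_y + 3720.72 − 2850 − 550 − 155.3·12.5 = 0 → A_y = 1621 lb.
ΣF_x = 0: no horizontal applied forces, so A_x = 0.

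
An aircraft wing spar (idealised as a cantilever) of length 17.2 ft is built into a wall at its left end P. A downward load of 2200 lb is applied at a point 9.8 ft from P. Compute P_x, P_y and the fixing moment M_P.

P_x = 0, P_y = 2200 lb, M_P = 21560 lb·ft

ΣF_x = 0: P_x = 0.
ΣF_y = 0: P_y − 2200 = 0 → P_y = 2200 lb.
ΣM about P: M_P − 2200·9.8 = 0 → M_P = 21560 lb·ft.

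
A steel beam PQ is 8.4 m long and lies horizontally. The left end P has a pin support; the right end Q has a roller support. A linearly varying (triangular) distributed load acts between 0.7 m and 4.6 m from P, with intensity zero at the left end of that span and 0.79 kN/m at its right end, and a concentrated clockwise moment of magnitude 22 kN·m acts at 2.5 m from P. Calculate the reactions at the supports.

Resultant of the triangular load: ½ × 0.79 × 3.9 = 1.5405 kN, acting at 3.3 m from P (one-third of the span from the peak).
Taking moments about P: Q_y·8.4 − (½·0.79·3.9)·3.3 − 22 = 0 → Q_y = 27.08365/8.4 = 3.22424 ≈ 3.224 kN.
ΣF_y = 0: P_y + 3.22424 − ½·0.79·3.9 = 0 → P_y = -1.684 kN.
ΣF_x = 0: no horizontal applied forces, so P_x = 0.

P_x = 0, P_y = -1.684 kN, Q_y = 3.224 kN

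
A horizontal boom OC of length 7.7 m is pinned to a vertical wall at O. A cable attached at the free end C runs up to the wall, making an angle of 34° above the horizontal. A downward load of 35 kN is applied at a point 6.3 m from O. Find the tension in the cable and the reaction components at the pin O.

ΣM about O: T·sin34°·7.7 − 35·6.3 = 0 → T = 220.5/(7.7·0.559193) = 51.2102 ≈ 51.21 kN.
ΣF_x = 0: O_x − T·cos34° = 0 → O_x = 51.2102 × 0.829038 = 42.46 kN.
ΣF_y = 0: O_y + T·sin34° − 35 = 0 → O_y = 35 − 51.2102 × 0.559193 = 6.364 kN.

T = 51.21 kN, O_x = 42.46 kN, O_y = 6.364 kN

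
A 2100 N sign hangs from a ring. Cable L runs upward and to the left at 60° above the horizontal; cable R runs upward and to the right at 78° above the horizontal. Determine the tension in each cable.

ΣF_x = 0: −T_L·cos60° + T_R·cos78° = 0 → T_R = 2.40487·T_L.
ΣF_y = 0: T_L·sin60° + T_R·sin78° = 2100.
Substitute: T_L·(0.866025 + 2.40487·0.978148) = 2100 → T_L = 652.51 ≈ 652.5 N.
Then T_R = 2.40487 × 652.51 = 1569 N.

T_L = 652.5 N, T_R = 1569 N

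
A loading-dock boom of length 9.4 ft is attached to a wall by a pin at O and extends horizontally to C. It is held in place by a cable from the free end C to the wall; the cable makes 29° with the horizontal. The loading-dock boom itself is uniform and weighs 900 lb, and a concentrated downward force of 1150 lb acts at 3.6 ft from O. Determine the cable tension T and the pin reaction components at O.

ΣM about O: T·sin29°·9.4 − 900·4.7 − 1150·3.6 = 0 → T = 8370/(9.4·0.48481) = 1836.65 ≈ 1837 lb.
ΣF_x = 0: O_x − T·cos29° = 0 → O_x = 1836.65 × 0.87462 = 1606 lb.
ΣF_y = 0: O_y + T·sin29° − 900 − 1150 = 0 → O_y = 2050 − 1836.65 × 0.48481 = 1160 lb.

T = 1837 lb, O_x = 1606 lb, O_y = 1160 lb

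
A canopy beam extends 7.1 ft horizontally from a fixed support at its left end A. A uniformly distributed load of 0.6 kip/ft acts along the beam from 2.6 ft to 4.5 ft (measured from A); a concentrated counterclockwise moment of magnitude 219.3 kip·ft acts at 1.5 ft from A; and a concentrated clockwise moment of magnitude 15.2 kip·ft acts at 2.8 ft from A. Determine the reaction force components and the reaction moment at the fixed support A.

Resultant of the distributed load: 0.6 × 1.9 = 1.14 kip at 3.55 ft from A.
ΣF_x = 0: A_x = 0.
ΣF_y = 0: A_y − 0.6·1.9 = 0 → A_y = 1.140 kip.
ΣM about A: M_A − (0.6·1.9)·3.55 + 219.3 − 15.2 = 0 → M_A = -200.1 kip·ft.

A_x = 0, A_y = 1.140 kip, M_A = -200.1 kip·ft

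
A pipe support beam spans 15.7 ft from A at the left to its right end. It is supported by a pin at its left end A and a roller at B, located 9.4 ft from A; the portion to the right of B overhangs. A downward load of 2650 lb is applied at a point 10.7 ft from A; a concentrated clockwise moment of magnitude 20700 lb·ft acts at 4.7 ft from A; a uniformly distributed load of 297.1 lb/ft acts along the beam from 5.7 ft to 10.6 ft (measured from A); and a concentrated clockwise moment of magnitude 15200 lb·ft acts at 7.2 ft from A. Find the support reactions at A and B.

A_x = 0, A_y = -3992 lb, B_y = 8098 lb

Resultant of the distributed load: 297.1 × 4.9 = 1455.79 lb at 8.15 ft from A.
Taking moments about A: B_y·9.4 − 2650·10.7 − 20700 − (297.1·4.9)·8.15 − 15200 = 0 → B_y = 76119.6885/9.4 = 8097.84 ≈ 8098 lb.
ΣF_y = 0: A_y + 8097.84 − 2650 − 297.1·4.9 = 0 → A_y = -3992 lb.
ΣF_x = 0: no horizontal applied forces, so A_x = 0.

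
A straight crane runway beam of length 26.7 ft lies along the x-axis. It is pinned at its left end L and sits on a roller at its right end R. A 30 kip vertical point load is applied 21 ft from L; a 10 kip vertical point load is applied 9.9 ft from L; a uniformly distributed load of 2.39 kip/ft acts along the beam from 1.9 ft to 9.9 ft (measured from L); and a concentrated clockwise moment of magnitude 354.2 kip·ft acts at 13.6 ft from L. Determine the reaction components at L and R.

L_x = 0, L_y = 14.33 kip, R_y = 44.79 kip

Resultant of the distributed load: 2.39 × 8 = 19.12 kip at 5.9 ft from L.
ΣM about L: R_y·26.7 − 30·21 − 10·9.9 − (2.39·8)·5.9 − 354.2 = 0 → R_y = 1196.008/26.7 = 44.7943 ≈ 44.79 kip.
ΣF_y = 0: L_y + 44.7943 − 30 − 10 − 2.39·8 = 0 → L_y = 14.33 kip.
ΣF_x = 0: no horizontal applied forces, so L_x = 0.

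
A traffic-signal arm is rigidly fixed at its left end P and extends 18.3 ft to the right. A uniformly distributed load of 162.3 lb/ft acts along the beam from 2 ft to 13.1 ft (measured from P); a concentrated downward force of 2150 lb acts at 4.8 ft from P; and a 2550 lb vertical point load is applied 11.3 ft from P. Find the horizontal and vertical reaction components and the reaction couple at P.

Resultant of the distributed load: 162.3 × 11.1 = 1801.53 lb at 7.55 ft from P.
ΣF_x = 0: P_x = 0.
ΣF_y = 0: P_y − 162.3·11.1 − 2150 − 2550 = 0 → P_y = 6502 lb.
ΣM about P: M_P − (162.3·11.1)·7.55 − 2150·4.8 − 2550·11.3 = 0 → M_P = 52740 lb·ft.

P_x = 0, P_y = 6502 lb, M_P = 52740 lb·ft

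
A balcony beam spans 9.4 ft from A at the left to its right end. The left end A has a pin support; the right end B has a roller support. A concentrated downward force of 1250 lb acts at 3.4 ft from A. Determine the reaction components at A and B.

A_x = 0, A_y = 797.9 lb, B_y = 452.1 lb

Moments about A: B_y·9.4 − 1250·3.4 = 0 → B_y = 4250/9.4 = 452.128 ≈ 452.1 lb.
ΣF_y = 0: A_y + 452.128 − 1250 = 0 → A_y = 797.9 lb.
ΣF_x = 0: no horizontal applied forces, so A_x = 0.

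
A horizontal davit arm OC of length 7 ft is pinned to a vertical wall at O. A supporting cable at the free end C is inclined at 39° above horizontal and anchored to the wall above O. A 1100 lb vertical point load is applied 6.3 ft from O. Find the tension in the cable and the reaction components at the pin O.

ΣM about O: T·sin39°·7 − 1100·6.3 = 0 → T = 6930/(7·0.62932) = 1573.13 ≈ 1573 lb.
ΣF_x = 0: O_x − T·cos39° = 0 → O_x = 1573.13 × 0.777146 = 1223 lb.
ΣF_y = 0: O_y + T·sin39° − 1100 = 0 → O_y = 1100 − 1573.13 × 0.62932 = 110.0 lb.

T = 1573 lb, O_x = 1223 lb, O_y = 110.0 lb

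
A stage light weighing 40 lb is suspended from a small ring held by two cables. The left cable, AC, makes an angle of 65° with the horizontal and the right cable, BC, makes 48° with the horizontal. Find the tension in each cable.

T_AC = 29.08 lb, T_BC = 18.36 lb

ΣF_x = 0: −T_AC·cos65° + T_BC·cos48° = 0 → T_BC = 0.631593·T_AC.
ΣF_y = 0: T_AC·sin65° + T_BC·sin48° = 40.
Substitute: T_AC·(0.906308 + 0.631593·0.743145) = 40 → T_AC = 29.0767 ≈ 29.08 lb.
Then T_BC = 0.631593 × 29.0767 = 18.36 lb.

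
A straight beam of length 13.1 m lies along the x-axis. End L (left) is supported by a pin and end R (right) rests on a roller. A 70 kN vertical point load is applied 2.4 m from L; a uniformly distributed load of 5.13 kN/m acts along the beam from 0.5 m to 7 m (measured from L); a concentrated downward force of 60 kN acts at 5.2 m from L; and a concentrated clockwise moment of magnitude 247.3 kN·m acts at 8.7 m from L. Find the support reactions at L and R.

Resultant of the distributed load: 5.13 × 6.5 = 33.345 kN at 3.75 m from L.
Moments about L: R_y·13.1 − 70·2.4 − (5.13·6.5)·3.75 − 60·5.2 − 247.3 = 0 → R_y = 852.34375/13.1 = 65.0644 ≈ 65.06 kN.
ΣF_y = 0: L_y + 65.0644 − 70 − 5.13·6.5 − 60 = 0 → L_y = 98.28 kN.
ΣF_x = 0: no horizontal applied forces, so L_x = 0.

L_x = 0, L_y = 98.28 kN, R_y = 65.06 kN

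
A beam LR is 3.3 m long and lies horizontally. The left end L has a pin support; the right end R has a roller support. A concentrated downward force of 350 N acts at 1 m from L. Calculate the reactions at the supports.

Moments about L: R_y·3.3 − 350·1 = 0 → R_y = 350/3.3 = 106.061 ≈ 106.1 N.
ΣF_y = 0: L_y + 106.061 − 350 = 0 → L_y = 243.9 N.
ΣF_x = 0: no horizontal applied forces, so L_x = 0.

L_x = 0, L_y = 243.9 N, R_y = 106.1 N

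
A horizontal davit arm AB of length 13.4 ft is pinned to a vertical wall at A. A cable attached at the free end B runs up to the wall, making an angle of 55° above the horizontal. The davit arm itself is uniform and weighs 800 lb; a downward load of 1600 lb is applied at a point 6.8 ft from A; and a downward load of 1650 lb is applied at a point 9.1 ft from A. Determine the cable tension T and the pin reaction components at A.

T = 2847 lb, A_x = 1633 lb, A_y = 1718 lb

ΣM about A: T·sin55°·13.4 − 800·6.7 − 1600·6.8 − 1650·9.1 = 0 → T = 31255/(13.4·0.819152) = 2847.41 ≈ 2847 lb.
ΣF_x = 0: A_x − T·cos55° = 0 → A_x = 2847.41 × 0.573576 = 1633 lb.
ΣF_y = 0: A_y + T·sin55° − 800 − 1600 − 1650 = 0 → A_y = 4050 − 2847.41 × 0.819152 = 1718 lb.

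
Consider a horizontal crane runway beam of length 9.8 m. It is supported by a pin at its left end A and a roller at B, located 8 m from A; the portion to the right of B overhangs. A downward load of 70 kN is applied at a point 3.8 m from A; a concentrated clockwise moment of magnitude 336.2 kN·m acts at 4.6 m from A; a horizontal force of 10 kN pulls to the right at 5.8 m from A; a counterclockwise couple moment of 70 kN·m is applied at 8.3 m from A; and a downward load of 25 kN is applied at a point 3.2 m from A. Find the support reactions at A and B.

Moments about A: B_y·8 − 70·3.8 − 336.2 + 70 − 25·3.2 = 0 → B_y = 612.2/8 = 76.525 ≈ 76.53 kN.
ΣF_y = 0: A_y + 76.525 − 70 − 25 = 0 → A_y = 18.47 kN.
ΣF_x = 0: A_x + 10 = 0 → A_x = -10.00 kN.

A_x = -10.00 kN, A_y = 18.47 kN, B_y = 76.53 kN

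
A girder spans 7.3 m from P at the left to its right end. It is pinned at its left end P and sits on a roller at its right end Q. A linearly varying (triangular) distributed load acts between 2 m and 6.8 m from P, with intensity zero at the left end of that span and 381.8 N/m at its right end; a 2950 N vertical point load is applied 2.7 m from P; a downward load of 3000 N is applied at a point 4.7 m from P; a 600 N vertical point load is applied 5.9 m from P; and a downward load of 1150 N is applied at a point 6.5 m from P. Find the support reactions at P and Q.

Resultant of the triangular load: ½ × 381.8 × 4.8 = 916.32 N, acting at 5.2 m from P (one-third of the span from the peak).
ΣM about P: Q_y·7.3 − (½·381.8·4.8)·5.2 − 2950·2.7 − 3000·4.7 − 600·5.9 − 1150·6.5 = 0 → Q_y = 37844.864/7.3 = 5184.23 ≈ 5184 N.
ΣF_y = 0: P_y + 5184.23 − ½·381.8·4.8 − 2950 − 3000 − 600 − 1150 = 0 → P_y = 3432 N.
ΣF_x = 0: no horizontal applied forces, so P_x = 0.

P_x = 0, P_y = 3432 N, Q_y = 5184 N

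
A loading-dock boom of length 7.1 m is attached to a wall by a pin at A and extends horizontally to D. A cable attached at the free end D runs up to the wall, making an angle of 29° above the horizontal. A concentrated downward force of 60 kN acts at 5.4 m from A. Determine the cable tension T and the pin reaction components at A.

ΣM about A: T·sin29°·7.1 − 60·5.4 = 0 → T = 324/(7.1·0.48481) = 94.1272 ≈ 94.13 kN.
ΣF_x = 0: A_x − T·cos29° = 0 → A_x = 94.1272 × 0.87462 = 82.33 kN.
ΣF_y = 0: A_y + T·sin29° − 60 = 0 → A_y = 60 − 94.1272 × 0.48481 = 14.37 kN.

T = 94.13 kN, A_x = 82.33 kN, A_y = 14.37 kN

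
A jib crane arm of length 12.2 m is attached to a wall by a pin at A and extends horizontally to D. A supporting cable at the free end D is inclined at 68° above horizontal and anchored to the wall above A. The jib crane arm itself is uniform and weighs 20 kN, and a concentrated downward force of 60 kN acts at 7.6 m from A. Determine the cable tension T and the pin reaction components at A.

ΣM about A: T·sin68°·12.2 − 20·6.1 − 60·7.6 = 0 → T = 578/(12.2·0.927184) = 51.0978 ≈ 51.10 kN.
ΣF_x = 0: A_x − T·cos68° = 0 → A_x = 51.0978 × 0.374607 = 19.14 kN.
ΣF_y = 0: A_y + T·sin68° − 20 − 60 = 0 → A_y = 80 − 51.0978 × 0.927184 = 32.62 kN.

T = 51.10 kN, A_x = 19.14 kN, A_y = 32.62 kN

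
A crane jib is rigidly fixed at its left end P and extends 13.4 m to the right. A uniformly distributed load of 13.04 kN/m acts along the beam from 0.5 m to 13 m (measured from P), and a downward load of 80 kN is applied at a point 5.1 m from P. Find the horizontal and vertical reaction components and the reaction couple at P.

Resultant of the distributed load: 13.04 × 12.5 = 163 kN at 6.75 m from P.
ΣF_x = 0: P_x = 0.
ΣF_y = 0: P_y − 13.04·12.5 − 80 = 0 → P_y = 243.0 kN.
ΣM about P: M_P − (13.04·12.5)·6.75 − 80·5.1 = 0 → M_P = 1508 kN·m.

P_x = 0, P_y = 243.0 kN, M_P = 1508 kN·m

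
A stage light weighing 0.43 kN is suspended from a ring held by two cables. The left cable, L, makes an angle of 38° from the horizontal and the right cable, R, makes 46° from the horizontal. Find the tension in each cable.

T_L = 0.3003 kN, T_R = 0.3407 kN

ΣF_x = 0: −T_L·cos38° + T_R·cos46° = 0 → T_R = 1.13439·T_L.
ΣF_y = 0: T_L·sin38° + T_R·sin46° = 0.43.
Substitute: T_L·(0.615661 + 1.13439·0.71934) = 0.43 → T_L = 0.300348 ≈ 0.3003 kN.
Then T_R = 1.13439 × 0.300348 = 0.3407 kN.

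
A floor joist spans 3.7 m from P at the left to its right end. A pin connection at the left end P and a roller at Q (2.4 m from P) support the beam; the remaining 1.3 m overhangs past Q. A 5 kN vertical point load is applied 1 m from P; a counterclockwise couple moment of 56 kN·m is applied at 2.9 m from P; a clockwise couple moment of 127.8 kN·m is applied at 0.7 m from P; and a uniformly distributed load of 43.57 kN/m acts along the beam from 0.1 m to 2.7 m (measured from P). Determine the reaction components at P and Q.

Resultant of the distributed load: 43.57 × 2.6 = 113.282 kN at 1.4 m from P.
Taking moments about P: Q_y·2.4 − 5·1 + 56 − 127.8 − (43.57·2.6)·1.4 = 0 → Q_y = 235.3948/2.4 = 98.0812 ≈ 98.08 kN.
ΣF_y = 0: P_y + 98.0812 − 5 − 43.57·2.6 = 0 → P_y = 20.20 kN.
ΣF_x = 0: no horizontal applied forces, so P_x = 0.

P_x = 0, P_y = 20.20 kN, Q_y = 98.08 kN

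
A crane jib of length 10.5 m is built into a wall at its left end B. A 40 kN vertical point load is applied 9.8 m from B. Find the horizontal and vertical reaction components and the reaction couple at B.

B_x = 0, B_y = 40.00 kN, M_B = 392.0 kN·m

ΣF_x = 0: B_x = 0.
ΣF_y = 0: B_y − 40 = 0 → B_y = 40.00 kN.
ΣM about B: M_B − 40·9.8 = 0 → M_B = 392.0 kN·m.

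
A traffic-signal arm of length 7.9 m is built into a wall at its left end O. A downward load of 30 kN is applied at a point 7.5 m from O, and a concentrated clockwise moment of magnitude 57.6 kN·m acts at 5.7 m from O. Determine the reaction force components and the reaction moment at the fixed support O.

O_x = 0, O_y = 30.00 kN, M_O = 282.6 kN·m

ΣF_x = 0: O_x = 0.
ΣF_y = 0: O_y − 30 = 0 → O_y = 30.00 kN.
ΣM about O: M_O − 30·7.5 − 57.6 = 0 → M_O = 282.6 kN·m.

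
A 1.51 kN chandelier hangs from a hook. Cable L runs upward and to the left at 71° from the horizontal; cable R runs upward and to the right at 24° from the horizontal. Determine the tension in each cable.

ΣF_x = 0: −T_L·cos71° + T_R·cos24° = 0 → T_R = 0.356379·T_L.
ΣF_y = 0: T_L·sin71° + T_R·sin24° = 1.51.
Substitute: T_L·(0.945519 + 0.356379·0.406737) = 1.51 → T_L = 1.38472 ≈ 1.385 kN.
Then T_R = 0.356379 × 1.38472 = 0.4935 kN.

T_L = 1.385 kN, T_R = 0.4935 kN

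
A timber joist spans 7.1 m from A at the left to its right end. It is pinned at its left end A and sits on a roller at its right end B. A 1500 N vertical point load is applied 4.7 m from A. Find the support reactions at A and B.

A_x = 0, A_y = 507.0 N, B_y = 993.0 N

Moments about A: B_y·7.1 − 1500·4.7 = 0 → B_y = 7050/7.1 = 992.958 ≈ 993.0 N.
ΣF_y = 0: A_y + 992.958 − 1500 = 0 → A_y = 507.0 N.
ΣF_x = 0: no horizontal applied forces, so A_x = 0.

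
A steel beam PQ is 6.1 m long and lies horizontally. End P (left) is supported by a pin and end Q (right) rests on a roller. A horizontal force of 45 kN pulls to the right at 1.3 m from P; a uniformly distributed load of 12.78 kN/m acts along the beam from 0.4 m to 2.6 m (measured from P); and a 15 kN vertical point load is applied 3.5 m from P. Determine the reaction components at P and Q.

P_x = -45.00 kN, P_y = 27.60 kN, Q_y = 15.52 kN

Resultant of the distributed load: 12.78 × 2.2 = 28.116 kN at 1.5 m from P.
Taking moments about P: Q_y·6.1 − (12.78·2.2)·1.5 − 15·3.5 = 0 → Q_y = 94.674/6.1 = 15.5203 ≈ 15.52 kN.
ΣF_y = 0: P_y + 15.5203 − 12.78·2.2 − 15 = 0 → P_y = 27.60 kN.
ΣF_x = 0: P_x + 45 = 0 → P_x = -45.00 kN.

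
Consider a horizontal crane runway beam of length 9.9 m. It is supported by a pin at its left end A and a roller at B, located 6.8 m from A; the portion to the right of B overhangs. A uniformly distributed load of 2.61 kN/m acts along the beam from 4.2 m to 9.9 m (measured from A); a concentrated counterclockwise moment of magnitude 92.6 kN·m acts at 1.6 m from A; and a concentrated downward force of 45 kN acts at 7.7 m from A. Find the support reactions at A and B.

A_x = 0, A_y = 7.115 kN, B_y = 52.76 kN

Resultant of the distributed load: 2.61 × 5.7 = 14.877 kN at 7.05 m from A.
ΣM about A: B_y·6.8 − (2.61·5.7)·7.05 + 92.6 − 45·7.7 = 0 → B_y = 358.78285/6.8 = 52.7622 ≈ 52.76 kN.
ΣF_y = 0: A_y + 52.7622 − 2.61·5.7 − 45 = 0 → A_y = 7.115 kN.
ΣF_x = 0: no horizontal applied forces, so A_x = 0.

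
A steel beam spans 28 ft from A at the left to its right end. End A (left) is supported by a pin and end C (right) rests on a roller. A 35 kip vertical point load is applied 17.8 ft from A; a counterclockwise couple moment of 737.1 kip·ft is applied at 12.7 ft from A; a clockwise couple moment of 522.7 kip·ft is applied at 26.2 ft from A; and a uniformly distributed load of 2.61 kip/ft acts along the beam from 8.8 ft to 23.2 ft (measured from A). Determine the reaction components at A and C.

Resultant of the distributed load: 2.61 × 14.4 = 37.584 kip at 16 ft from A.
Moments about A: C_y·28 − 35·17.8 + 737.1 − 522.7 − (2.61·14.4)·16 = 0 → C_y = 1009.944/28 = 36.0694 ≈ 36.07 kip.
ΣF_y = 0: A_y + 36.0694 − 35 − 2.61·14.4 = 0 → A_y = 36.51 kip.
ΣF_x = 0: no horizontal applied forces, so A_x = 0.

A_x = 0, A_y = 36.51 kip, C_y = 36.07 kip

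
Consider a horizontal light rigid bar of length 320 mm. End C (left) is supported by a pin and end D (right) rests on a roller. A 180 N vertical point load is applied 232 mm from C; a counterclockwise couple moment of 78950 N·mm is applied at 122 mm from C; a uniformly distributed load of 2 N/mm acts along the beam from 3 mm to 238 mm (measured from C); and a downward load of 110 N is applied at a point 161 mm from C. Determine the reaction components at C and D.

C_x = 0, C_y = 643.9 N, D_y = 116.1 N

Resultant of the distributed load: 2 × 235 = 470 N at 120.5 mm from C.
Moments about C: D_y·320 − 180·232 + 78950 − (2·235)·120.5 − 110·161 = 0 → D_y = 37155/320 = 116.109 ≈ 116.1 N.
ΣF_y = 0: C_y + 116.109 − 180 − 2·235 − 110 = 0 → C_y = 643.9 N.
ΣF_x = 0: no horizontal applied forces, so C_x = 0.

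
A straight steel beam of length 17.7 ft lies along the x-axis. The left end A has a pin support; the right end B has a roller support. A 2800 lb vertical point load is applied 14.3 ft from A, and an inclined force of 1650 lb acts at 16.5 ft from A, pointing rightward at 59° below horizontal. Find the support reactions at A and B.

Taking moments about A: B_y·17.7 − 2800·14.3 − 1650·sin59°·16.5 = 0 → B_y = 63376.4/17.7 = 3580.59 ≈ 3581 lb.
ΣF_y = 0: A_y + 3580.59 − 2800 − 1650·sin59° = 0 → A_y = 633.7 lb.
ΣF_x = 0: A_x + 1650·cos59° = 0 → A_x = -849.8 lb.

A_x = -849.8 lb, A_y = 633.7 lb, B_y = 3581 lb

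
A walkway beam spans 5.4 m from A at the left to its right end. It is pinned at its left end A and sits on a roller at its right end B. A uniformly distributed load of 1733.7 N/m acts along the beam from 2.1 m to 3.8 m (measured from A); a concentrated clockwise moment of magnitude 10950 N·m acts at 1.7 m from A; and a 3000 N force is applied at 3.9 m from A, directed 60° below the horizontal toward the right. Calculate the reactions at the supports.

Resultant of the distributed load: 1733.7 × 1.7 = 2947.29 N at 2.95 m from A.
Taking moments about A: B_y·5.4 − (1733.7·1.7)·2.95 − 10950 − 3000·sin60°·3.9 = 0 → B_y = 29777/5.4 = 5514.26 ≈ 5514 N.
ΣF_y = 0: A_y + 5514.26 − 1733.7·1.7 − 3000·sin60° = 0 → A_y = 31.11 N.
ΣF_x = 0: A_x + 3000·cos60° = 0 → A_x = -1500 N.

A_x = -1500 N, A_y = 31.11 N, B_y = 5514 N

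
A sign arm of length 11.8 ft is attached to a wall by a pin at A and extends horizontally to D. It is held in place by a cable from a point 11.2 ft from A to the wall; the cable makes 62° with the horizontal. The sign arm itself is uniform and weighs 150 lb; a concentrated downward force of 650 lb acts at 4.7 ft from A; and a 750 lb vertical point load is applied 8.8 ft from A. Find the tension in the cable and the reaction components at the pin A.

T = 1066 lb, A_x = 500.4 lb, A_y = 608.9 lb

ΣM about A: T·sin62°·11.2 − 150·5.9 − 650·4.7 − 750·8.8 = 0 → T = 10540/(11.2·0.882948) = 1065.83 ≈ 1066 lb.
ΣF_x = 0: A_x − T·cos62° = 0 → A_x = 1065.83 × 0.469472 = 500.4 lb.
ΣF_y = 0: A_y + T·sin62° − 150 − 650 − 750 = 0 → A_y = 1550 − 1065.83 × 0.882948 = 608.9 lb.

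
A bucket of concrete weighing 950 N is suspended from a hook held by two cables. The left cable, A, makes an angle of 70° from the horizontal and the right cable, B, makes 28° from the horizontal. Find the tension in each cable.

T_A = 847.0 N, T_B = 328.1 N

ΣF_x = 0: −T_A·cos70° + T_B·cos28° = 0 → T_B = 0.387362·T_A.
ΣF_y = 0: T_A·sin70° + T_B·sin28° = 950.
Substitute: T_A·(0.939693 + 0.387362·0.469472) = 950 → T_A = 847.043 ≈ 847.0 N.
Then T_B = 0.387362 × 847.043 = 328.1 N.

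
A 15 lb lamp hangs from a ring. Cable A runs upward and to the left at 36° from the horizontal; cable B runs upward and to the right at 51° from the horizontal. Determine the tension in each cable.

T_A = 9.453 lb, T_B = 12.15 lb

ΣF_x = 0: −T_A·cos36° + T_B·cos51° = 0 → T_B = 1.28554·T_A.
ΣF_y = 0: T_A·sin36° + T_B·sin51° = 15.
Substitute: T_A·(0.587785 + 1.28554·0.777146) = 15 → T_A = 9.45277 ≈ 9.453 lb.
Then T_B = 1.28554 × 9.45277 = 12.15 lb.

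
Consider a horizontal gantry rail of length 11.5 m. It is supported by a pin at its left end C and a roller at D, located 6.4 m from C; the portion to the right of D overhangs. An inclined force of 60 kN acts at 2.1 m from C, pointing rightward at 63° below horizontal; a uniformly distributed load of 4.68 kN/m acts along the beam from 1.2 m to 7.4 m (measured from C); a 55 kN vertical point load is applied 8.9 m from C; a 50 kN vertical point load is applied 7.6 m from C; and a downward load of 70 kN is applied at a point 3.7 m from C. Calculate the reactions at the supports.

C_x = -27.24 kN, C_y = 44.11 kN, D_y = 213.4 kN

Resultant of the distributed load: 4.68 × 6.2 = 29.016 kN at 4.3 m from C.
Moments about C: D_y·6.4 − 60·sin63°·2.1 − (4.68·6.2)·4.3 − 55·8.9 − 50·7.6 − 70·3.7 = 0 → D_y = 1365.54/6.4 = 213.366 ≈ 213.4 kN.
ΣF_y = 0: C_y + 213.366 − 60·sin63° − 4.68·6.2 − 55 − 50 − 70 = 0 → C_y = 44.11 kN.
ΣF_x = 0: C_x + 60·cos63° = 0 → C_x = -27.24 kN.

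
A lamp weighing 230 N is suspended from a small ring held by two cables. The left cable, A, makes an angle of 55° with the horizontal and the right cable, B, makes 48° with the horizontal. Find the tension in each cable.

T_A = 157.9 N, T_B = 135.4 N

ΣF_x = 0: −T_A·cos55° + T_B·cos48° = 0 → T_B = 0.857197·T_A.
ΣF_y = 0: T_A·sin55° + T_B·sin48° = 230.
Substitute: T_A·(0.819152 + 0.857197·0.743145) = 230 → T_A = 157.948 ≈ 157.9 N.
Then T_B = 0.857197 × 157.948 = 135.4 N.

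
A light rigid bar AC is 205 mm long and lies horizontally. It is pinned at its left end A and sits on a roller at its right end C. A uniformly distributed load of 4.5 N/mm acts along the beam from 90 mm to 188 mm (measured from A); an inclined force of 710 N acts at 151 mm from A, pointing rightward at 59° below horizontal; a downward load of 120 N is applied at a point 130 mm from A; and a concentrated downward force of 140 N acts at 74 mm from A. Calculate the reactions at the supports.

A_x = -365.7 N, A_y = 435.7 N, C_y = 873.9 N

Resultant of the distributed load: 4.5 × 98 = 441 N at 139 mm from A.
Moments about A: C_y·205 − (4.5·98)·139 − 710·sin59°·151 − 120·130 − 140·74 = 0 → C_y = 179156/205 = 873.932 ≈ 873.9 N.
ΣF_y = 0: A_y + 873.932 − 4.5·98 − 710·sin59° − 120 − 140 = 0 → A_y = 435.7 N.
ΣF_x = 0: A_x + 710·cos59° = 0 → A_x = -365.7 N.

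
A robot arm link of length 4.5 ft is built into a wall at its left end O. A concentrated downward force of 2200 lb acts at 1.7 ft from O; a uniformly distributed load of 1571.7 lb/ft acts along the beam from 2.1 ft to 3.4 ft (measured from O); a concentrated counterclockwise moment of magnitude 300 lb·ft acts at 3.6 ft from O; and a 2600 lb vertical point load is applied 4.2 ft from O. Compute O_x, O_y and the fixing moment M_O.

Resultant of the distributed load: 1571.7 × 1.3 = 2043.21 lb at 2.75 ft from O.
ΣF_x = 0: O_x = 0.
ΣF_y = 0: O_y − 2200 − 1571.7·1.3 − 2600 = 0 → O_y = 6843 lb.
ΣM about O: M_O − 2200·1.7 − (1571.7·1.3)·2.75 + 300 − 2600·4.2 = 0 → M_O = 19980 lb·ft.

O_x = 0, O_y = 6843 lb, M_O = 19980 lb·ft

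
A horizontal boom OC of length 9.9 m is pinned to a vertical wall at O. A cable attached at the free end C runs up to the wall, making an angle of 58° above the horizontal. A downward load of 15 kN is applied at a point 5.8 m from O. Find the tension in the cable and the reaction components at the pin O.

T = 10.36 kN, O_x = 5.491 kN, O_y = 6.212 kN

ΣM about O: T·sin58°·9.9 − 15·5.8 = 0 → T = 87/(9.9·0.848048) = 10.3625 ≈ 10.36 kN.
ΣF_x = 0: O_x − T·cos58° = 0 → O_x = 10.3625 × 0.529919 = 5.491 kN.
ΣF_y = 0: O_y + T·sin58° − 15 = 0 → O_y = 15 − 10.3625 × 0.848048 = 6.212 kN.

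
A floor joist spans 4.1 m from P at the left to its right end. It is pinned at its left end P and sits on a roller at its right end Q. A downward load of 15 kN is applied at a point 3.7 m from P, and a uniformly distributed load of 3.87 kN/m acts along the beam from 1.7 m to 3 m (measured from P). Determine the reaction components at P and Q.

P_x = 0, P_y = 3.611 kN, Q_y = 16.42 kN

Resultant of the distributed load: 3.87 × 1.3 = 5.031 kN at 2.35 m from P.
Taking moments about P: Q_y·4.1 − 15·3.7 − (3.87·1.3)·2.35 = 0 → Q_y = 67.32285/4.1 = 16.4202 ≈ 16.42 kN.
ΣF_y = 0: P_y + 16.4202 − 15 − 3.87·1.3 = 0 → P_y = 3.611 kN.
ΣF_x = 0: no horizontal applied forces, so P_x = 0.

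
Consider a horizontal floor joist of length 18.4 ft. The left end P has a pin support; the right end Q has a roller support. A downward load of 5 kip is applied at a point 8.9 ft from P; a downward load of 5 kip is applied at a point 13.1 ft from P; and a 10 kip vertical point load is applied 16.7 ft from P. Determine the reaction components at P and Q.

Taking moments about P: Q_y·18.4 − 5·8.9 − 5·13.1 − 10·16.7 = 0 → Q_y = 277/18.4 = 15.0543 ≈ 15.05 kip.
ΣF_y = 0: P_y + 15.0543 − 5 − 5 − 10 = 0 → P_y = 4.946 kip.
ΣF_x = 0: no horizontal applied forces, so P_x = 0.

P_x = 0, P_y = 4.946 kip, Q_y = 15.05 kip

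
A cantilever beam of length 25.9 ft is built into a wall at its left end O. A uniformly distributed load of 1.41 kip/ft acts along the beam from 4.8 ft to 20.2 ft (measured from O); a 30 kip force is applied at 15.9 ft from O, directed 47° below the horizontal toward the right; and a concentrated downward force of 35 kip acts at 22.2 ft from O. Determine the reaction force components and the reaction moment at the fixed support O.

Resultant of the distributed load: 1.41 × 15.4 = 21.714 kip at 12.5 ft from O.
ΣF_x = 0: O_x + 30·cos47° = 0 → O_x = -20.46 kip.
ΣF_y = 0: O_y − 1.41·15.4 − 30·sin47° − 35 = 0 → O_y = 78.65 kip.
ΣM about O: M_O − (1.41·15.4)·12.5 − 30·sin47°·15.9 − 35·22.2 = 0 → M_O = 1397 kip·ft.

O_x = -20.46 kip, O_y = 78.65 kip, M_O = 1397 kip·ft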